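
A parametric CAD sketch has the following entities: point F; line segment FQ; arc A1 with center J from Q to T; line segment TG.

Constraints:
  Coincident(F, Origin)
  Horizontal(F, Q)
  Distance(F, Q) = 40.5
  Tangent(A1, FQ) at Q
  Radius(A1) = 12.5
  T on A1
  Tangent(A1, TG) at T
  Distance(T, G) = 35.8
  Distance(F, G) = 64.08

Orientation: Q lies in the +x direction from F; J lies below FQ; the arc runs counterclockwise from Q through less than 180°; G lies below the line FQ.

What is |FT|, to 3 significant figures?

32.9

Checks: ∠(JQ, QF) = 90.00° ✓; |JT| = 12.50 ✓; ∠(JT, TG) = 90.00° ✓; |TG| = 35.80 ✓; |FG| = 64.08 ✓.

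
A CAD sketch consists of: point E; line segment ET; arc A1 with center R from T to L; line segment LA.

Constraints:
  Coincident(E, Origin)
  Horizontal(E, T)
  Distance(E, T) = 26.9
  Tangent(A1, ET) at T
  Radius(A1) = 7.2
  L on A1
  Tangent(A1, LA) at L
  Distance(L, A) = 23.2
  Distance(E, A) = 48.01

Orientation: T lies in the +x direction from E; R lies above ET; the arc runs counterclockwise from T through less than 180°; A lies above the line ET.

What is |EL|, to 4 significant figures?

34.43

Checks: ∠(RT, TE) = 90.00° ✓; |RT| = 7.200 ✓; |RL| = 7.200 ✓; ∠(RL, LA) = 90.00° ✓; |LA| = 23.20 ✓; |EA| = 48.01 ✓.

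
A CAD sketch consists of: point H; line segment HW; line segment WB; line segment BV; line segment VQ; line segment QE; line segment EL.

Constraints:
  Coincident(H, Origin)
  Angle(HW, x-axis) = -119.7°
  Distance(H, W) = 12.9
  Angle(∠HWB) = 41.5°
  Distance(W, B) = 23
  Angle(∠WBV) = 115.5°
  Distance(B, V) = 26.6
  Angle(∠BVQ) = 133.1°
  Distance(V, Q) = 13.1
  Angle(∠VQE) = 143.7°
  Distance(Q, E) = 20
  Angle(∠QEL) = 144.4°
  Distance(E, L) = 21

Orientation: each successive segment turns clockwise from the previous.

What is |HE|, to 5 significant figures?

38.470

∠BVQ = 133.1° gives VQ at -9.6000° from the x-axis; with |VQ| = 13.1, Q = (22.981, 25.243). ∠VQE = 143.7° gives QE at -45.900° from the x-axis; with |QE| = 20.0, E = (36.900, 10.881). Then |HE| = |E − H| = 38.470.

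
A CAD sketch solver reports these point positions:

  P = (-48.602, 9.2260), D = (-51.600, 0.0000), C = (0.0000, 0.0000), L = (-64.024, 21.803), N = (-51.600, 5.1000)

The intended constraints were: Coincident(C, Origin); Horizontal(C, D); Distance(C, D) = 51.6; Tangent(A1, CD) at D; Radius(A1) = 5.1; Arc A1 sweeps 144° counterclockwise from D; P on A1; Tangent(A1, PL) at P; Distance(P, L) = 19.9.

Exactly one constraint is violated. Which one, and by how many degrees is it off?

Tangent(A1, PL) at P — off by 3.20°.

C = (0.00, 0.00) ✓; C.y = 0.00, D.y = 0.00 ✓; |CD| = 51.60 ✓; ∠(ND, DC) = 90.00° ✓; |ND| = 5.100 ✓; bearing(N→P) − bearing(N→D) = 144.0° ✓; |NP| = 5.100 ✓; ∠(NP, PL) = 93.20° ✗; |PL| = 19.90 ✓.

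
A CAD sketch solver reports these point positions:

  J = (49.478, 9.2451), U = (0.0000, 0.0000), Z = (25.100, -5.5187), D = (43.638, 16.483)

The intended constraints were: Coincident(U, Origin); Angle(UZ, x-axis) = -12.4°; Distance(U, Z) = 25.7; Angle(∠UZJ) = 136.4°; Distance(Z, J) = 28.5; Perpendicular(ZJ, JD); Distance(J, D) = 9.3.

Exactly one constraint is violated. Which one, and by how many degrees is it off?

Perpendicular(ZJ, JD) — off by 7.70°.

U = (0.00, 0.00) ✓; UZ at -12.40° ✓; |UZ| = 25.70 ✓; ∠UZJ = 136.4° ✓; |ZJ| = 28.50 ✓; ∠(ZJ, JD) = 97.70° ✗; |JD| = 9.300 ✓.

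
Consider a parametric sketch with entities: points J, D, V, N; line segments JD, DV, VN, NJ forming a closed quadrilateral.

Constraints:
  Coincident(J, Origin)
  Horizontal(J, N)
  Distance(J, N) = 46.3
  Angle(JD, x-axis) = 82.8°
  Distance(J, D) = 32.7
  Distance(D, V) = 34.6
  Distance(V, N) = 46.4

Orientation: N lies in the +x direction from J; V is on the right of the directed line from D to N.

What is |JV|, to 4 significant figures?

1.908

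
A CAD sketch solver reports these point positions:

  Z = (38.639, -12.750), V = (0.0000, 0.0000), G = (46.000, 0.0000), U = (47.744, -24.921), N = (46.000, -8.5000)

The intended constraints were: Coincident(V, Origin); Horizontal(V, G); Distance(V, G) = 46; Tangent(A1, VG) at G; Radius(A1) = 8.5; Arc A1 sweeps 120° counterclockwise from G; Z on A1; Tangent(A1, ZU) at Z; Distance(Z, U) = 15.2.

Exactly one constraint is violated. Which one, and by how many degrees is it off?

Tangent(A1, ZU) at Z — off by 6.80°.

V = (0.00, 0.00) ✓; V.y = 0.00, G.y = 0.00 ✓; |VG| = 46.00 ✓; ∠(NG, GV) = 90.00° ✓; |NG| = 8.500 ✓; bearing(N→Z) − bearing(N→G) = 120.0° ✓; |NZ| = 8.500 ✓; ∠(NZ, ZU) = 83.20° ✗; |ZU| = 15.20 ✓.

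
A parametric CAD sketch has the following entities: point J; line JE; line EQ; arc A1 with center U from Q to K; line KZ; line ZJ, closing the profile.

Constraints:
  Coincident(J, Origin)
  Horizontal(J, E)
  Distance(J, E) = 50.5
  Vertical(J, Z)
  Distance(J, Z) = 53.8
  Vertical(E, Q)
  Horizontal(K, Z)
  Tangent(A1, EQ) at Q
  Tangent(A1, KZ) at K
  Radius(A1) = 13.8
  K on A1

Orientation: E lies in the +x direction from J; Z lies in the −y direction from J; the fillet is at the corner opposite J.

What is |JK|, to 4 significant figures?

65.13

J is at the origin; J and E share the same y with |JE| = 50.5 and E on the +x side, so E = (50.50, 0.000). JZ is vertical with |JZ| = 53.8 and Z on the −y side, so Z = (0.000, -53.80). The virtual corner opposite J is at (50.50, -53.80). Tangency of A1 to EQ means the radius UQ is perpendicular to EQ and tangency of A1 to KZ means the radius UK is perpendicular to KZ, with radius 13.8, so the center U sits 13.8 in from both sides at U = (36.70, -40.00). That places the tangent points at Q = (50.50, -40.00) on EQ and K = (36.70, -53.80) on KZ. Then |JK| = |K − J| = 65.13.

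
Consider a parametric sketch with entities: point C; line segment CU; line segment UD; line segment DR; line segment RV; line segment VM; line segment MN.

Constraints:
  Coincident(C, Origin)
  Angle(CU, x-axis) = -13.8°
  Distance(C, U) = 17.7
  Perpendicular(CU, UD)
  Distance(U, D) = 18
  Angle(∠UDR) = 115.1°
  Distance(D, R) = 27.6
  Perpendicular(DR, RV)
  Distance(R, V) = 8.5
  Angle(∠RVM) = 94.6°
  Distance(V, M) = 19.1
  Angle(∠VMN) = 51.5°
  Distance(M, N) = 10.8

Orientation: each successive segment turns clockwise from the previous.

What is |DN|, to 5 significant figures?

14.624

C is at the origin; CU runs at -13.8° with length 17.7, so U = (17.189, -4.2220). CU ⟂ UD, so UD runs at -103.80°; with |UD| = 18.0, D = (12.895, -21.702). ∠UDR = 115.1° gives DR at -168.70° from the x-axis; with |DR| = 27.6, R = (-14.169, -27.111). DR is perpendicular to RV, so RV runs at 101.30°; with |RV| = 8.5, V = (-15.835, -18.775). ∠RVM = 94.6° gives VM at 15.900° from the x-axis; with |VM| = 19.1, M = (2.5342, -13.543). ∠VMN = 51.5° gives MN at -112.60° from the x-axis; with |MN| = 10.8, N = (-1.6162, -23.513). Then |DN| = |N − D| = 14.624.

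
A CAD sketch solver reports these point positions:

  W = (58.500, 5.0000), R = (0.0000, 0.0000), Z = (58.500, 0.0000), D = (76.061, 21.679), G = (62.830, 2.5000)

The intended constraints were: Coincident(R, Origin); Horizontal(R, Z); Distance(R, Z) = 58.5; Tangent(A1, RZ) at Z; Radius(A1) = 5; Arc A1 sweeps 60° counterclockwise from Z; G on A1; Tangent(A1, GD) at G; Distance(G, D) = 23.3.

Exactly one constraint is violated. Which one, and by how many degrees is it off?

Tangent(A1, GD) at G — off by 4.60°.

R = (0.00, 0.00) ✓; R.y = 0.00, Z.y = 0.00 ✓; |RZ| = 58.50 ✓; ∠(WZ, ZR) = 90.00° ✓; |WZ| = 5.000 ✓; bearing(W→G) − bearing(W→Z) = 60.00° ✓; |WG| = 5.000 ✓; ∠(WG, GD) = 94.60° ✗; |GD| = 23.30 ✓.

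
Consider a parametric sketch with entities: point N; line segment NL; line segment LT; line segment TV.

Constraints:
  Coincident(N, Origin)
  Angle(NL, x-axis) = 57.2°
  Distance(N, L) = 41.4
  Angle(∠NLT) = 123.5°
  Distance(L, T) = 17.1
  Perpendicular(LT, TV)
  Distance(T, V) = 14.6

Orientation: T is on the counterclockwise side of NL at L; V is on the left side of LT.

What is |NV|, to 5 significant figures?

44.642

N is at the origin; NL runs at 57.2° with length 41.4, so L = 41.4·(cos 57.2°, sin 57.2°) = (22.427, 34.799). ∠NLT = 123.5°, so LT runs at 57.2° + (180° − 123.5°) = 113.70° from the x-axis; with |LT| = 17.1, T = L + 17.1·(cos 113.70°, sin 113.70°) = (15.553, 50.457). LT ⟂ TV; with |TV| = 14.6 on the left of LT, V = T + 14.6·(-0.91566, -0.40195) = (2.1847, 44.589). Then |NV| = |V − N| = 44.642.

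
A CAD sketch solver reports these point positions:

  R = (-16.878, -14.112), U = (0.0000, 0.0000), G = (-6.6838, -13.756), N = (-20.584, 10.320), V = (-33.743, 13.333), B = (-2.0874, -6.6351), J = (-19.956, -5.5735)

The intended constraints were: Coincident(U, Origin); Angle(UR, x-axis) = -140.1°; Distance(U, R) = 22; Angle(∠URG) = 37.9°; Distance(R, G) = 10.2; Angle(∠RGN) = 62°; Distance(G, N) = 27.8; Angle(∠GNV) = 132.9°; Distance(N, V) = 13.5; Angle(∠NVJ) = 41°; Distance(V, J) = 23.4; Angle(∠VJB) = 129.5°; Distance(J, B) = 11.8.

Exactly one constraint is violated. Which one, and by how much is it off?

Distance(J, B) = 11.8 — off by 6.10.

U = (0.00, 0.00) ✓; UR at -140.1° ✓; |UR| = 22.00 ✓; ∠URG = 37.90° ✓; |RG| = 10.20 ✓; ∠RGN = 62.00° ✓; |GN| = 27.80 ✓; ∠GNV = 132.9° ✓; |NV| = 13.50 ✓; ∠NVJ = 41.00° ✓; |VJ| = 23.40 ✓; ∠VJB = 129.5° ✓; |JB| = 17.90 ✗.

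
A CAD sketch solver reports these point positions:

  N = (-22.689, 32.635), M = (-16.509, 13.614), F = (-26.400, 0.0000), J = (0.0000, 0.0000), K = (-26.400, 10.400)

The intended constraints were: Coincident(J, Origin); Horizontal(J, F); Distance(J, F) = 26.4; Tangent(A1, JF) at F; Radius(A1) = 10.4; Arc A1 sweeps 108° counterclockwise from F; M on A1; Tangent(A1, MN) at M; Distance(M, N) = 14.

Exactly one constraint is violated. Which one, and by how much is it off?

Distance(M, N) = 14 — off by 6.00.

J = (0.00, 0.00) ✓; J.y = 0.00, F.y = 0.00 ✓; |JF| = 26.40 ✓; ∠(KF, FJ) = 90.00° ✓; |KF| = 10.40 ✓; bearing(K→M) − bearing(K→F) = 108.0° ✓; |KM| = 10.40 ✓; ∠(KM, MN) = 90.00° ✓; |MN| = 20.00 ✗.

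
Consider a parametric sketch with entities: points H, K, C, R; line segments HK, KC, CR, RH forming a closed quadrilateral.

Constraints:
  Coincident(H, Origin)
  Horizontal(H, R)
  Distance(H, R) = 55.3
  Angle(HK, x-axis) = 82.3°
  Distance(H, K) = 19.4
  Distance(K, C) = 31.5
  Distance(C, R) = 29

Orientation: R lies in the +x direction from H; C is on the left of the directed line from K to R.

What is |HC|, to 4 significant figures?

39.42

H is at the origin; HR is horizontal with |HR| = 55.3 and R in +x, so R = (55.3, 0). HK runs at 82.3° with |HK| = 19.4, so K = (2.599, 19.23). C is determined by |KC| = 31.5 and |CR| = 29.0 together: it lies at the intersection of circle(K, 31.5) and circle(R, 29.0). With |KR| = 56.10, the foot of the radical line on KR is 29.40 from K and the perpendicular offset is √(31.5² − 29.40²) = 11.32. Taking the left-of-KR solution: C = (34.09, 19.78).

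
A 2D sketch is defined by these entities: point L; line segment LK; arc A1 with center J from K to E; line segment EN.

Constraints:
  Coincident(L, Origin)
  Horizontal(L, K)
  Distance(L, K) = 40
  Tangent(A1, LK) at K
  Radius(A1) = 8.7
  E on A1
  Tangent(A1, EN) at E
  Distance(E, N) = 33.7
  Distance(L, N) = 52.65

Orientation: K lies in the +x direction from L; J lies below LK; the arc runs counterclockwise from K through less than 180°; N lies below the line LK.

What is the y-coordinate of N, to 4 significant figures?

-42.38

Checks: |JE| = 8.700 ✓; ∠(JE, EN) = 90.00° ✓; |EN| = 33.70 ✓; |LN| = 52.65 ✓.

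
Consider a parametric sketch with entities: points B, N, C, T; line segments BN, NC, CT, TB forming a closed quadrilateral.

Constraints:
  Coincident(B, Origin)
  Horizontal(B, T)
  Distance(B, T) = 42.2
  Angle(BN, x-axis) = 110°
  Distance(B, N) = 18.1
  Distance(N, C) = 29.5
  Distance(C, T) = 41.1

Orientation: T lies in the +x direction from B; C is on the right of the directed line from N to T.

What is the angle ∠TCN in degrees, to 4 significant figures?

91.69°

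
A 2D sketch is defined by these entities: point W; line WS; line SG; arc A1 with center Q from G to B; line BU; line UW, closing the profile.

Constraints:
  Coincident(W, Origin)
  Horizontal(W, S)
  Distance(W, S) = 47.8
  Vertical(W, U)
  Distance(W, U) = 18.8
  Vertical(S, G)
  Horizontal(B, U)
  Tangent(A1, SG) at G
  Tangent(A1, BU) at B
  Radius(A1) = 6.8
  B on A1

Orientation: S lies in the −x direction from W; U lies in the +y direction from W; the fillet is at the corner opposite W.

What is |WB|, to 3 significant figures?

45.1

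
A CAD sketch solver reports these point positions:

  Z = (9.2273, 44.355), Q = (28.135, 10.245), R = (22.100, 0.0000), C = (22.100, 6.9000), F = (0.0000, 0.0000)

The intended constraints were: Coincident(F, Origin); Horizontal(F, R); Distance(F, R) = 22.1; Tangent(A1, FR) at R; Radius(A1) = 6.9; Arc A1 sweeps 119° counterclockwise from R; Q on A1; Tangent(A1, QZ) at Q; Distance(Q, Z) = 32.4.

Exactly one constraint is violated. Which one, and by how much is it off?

Distance(Q, Z) = 32.4 — off by 6.60.

F = (0.00, 0.00) ✓; F.y = 0.00, R.y = 0.00 ✓; |FR| = 22.10 ✓; ∠(CR, RF) = 90.00° ✓; |CR| = 6.900 ✓; bearing(C→Q) − bearing(C→R) = 119.0° ✓; |CQ| = 6.900 ✓; ∠(CQ, QZ) = 90.00° ✓; |QZ| = 39.00 ✗.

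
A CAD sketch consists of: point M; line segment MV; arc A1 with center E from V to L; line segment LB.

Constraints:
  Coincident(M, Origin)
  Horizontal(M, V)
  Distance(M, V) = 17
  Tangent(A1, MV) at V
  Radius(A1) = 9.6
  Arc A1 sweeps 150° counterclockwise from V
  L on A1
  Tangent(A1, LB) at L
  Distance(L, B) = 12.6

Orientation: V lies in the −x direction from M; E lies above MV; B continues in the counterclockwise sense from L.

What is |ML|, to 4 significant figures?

21.67

M is at the origin; M and V share the same y with |MV| = 17.0 and V on the −x side, so V = (-17.00, 0.000). Since A1 is tangent to MV there, EV ⟂ MV, so E = V + (0, 9.6) = (-17.00, 9.600). On A1, V sits at bearing -90° from E; a 150° counterclockwise sweep puts L at bearing 60°, so L = E + 9.6·(cos 60°, sin 60°) = (-12.20, 17.91). Then |ML| = |L − M| = 21.67.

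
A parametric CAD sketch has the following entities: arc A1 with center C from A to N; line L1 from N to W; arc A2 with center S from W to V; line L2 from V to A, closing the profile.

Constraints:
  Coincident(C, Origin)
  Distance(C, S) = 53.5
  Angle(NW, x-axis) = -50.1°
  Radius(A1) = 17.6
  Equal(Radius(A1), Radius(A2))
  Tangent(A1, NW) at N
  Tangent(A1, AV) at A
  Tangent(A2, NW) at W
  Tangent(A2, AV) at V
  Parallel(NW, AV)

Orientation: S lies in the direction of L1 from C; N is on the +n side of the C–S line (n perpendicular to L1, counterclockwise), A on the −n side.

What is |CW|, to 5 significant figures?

56.321

The slot axis is L1's direction at -50.1°, so u = (cos -50.1°, sin -50.1°) = (0.64145, -0.76717) and n = (−sin -50.1°, cos -50.1°) = (0.76717, 0.64145). C is at the origin and S lies 53.5 along u from C, so S = 53.5·u = (34.318, -41.043). Tangency of A1 to both parallel lines with radius 17.6 puts N and A at C ± 17.6·n: N = (13.502, 11.290), A = (-13.502, -11.290). Equal radii place W and V the same way about S: W = S + 17.6·n = (47.820, -29.754), V = S − 17.6·n = (20.815, -52.333). Then |CW| = |W − C| = 56.321.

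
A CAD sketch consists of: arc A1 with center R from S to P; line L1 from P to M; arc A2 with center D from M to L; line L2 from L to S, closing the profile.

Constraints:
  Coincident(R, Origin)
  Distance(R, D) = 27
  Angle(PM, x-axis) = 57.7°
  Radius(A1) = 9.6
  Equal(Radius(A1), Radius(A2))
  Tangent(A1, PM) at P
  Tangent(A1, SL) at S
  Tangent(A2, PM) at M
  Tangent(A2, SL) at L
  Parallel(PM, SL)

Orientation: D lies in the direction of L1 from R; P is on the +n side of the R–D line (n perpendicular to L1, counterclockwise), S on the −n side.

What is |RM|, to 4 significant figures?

28.66

The slot axis is L1's direction at 57.7°, so u = (cos 57.7°, sin 57.7°) = (0.5344, 0.8453) and n = (−sin 57.7°, cos 57.7°) = (-0.8453, 0.5344). R is at the origin and D lies 27.0 along u from R, so D = 27.0·u = (14.43, 22.82). Tangency of A1 to both parallel lines with radius 9.6 puts P and S at R ± 9.6·n: P = (-8.115, 5.130), S = (8.115, -5.130). Equal radii place M and L the same way about D: M = D + 9.6·n = (6.313, 27.95), L = D − 9.6·n = (22.54, 17.69). Then |RM| = |M − R| = 28.66.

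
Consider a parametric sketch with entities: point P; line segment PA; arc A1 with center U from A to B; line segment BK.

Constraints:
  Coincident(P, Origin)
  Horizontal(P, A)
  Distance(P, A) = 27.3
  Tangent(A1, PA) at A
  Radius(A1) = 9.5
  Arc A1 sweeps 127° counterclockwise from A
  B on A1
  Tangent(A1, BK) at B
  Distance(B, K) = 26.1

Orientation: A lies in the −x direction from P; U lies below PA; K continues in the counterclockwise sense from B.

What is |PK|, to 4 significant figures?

40.84

P is at the origin; PA is horizontal with |PA| = 27.3 and A on the −x side, so A = (-27.30, 0.000). A1 meets PA tangentially, so UA is at right angles to PA, so U = A + (0, -9.5) = (-27.30, -9.500). On A1, A sits at bearing 90° from U; a 127° counterclockwise sweep puts B at bearing 217°, so B = U + 9.5·(cos 217°, sin 217°) = (-34.89, -15.22). A1 meets BK tangentially, so UB is at right angles to BK, so BK runs along (−sin 217°, cos 217°); with |BK| = 26.1, K = (-19.18, -36.06). Then |PK| = |K − P| = 40.84.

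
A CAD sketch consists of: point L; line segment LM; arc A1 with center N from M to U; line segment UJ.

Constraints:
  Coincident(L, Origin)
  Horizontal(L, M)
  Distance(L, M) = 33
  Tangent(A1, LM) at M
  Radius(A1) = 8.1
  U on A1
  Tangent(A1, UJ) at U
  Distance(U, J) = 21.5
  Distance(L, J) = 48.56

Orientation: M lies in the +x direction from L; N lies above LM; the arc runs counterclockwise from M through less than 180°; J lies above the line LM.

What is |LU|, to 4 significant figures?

42.05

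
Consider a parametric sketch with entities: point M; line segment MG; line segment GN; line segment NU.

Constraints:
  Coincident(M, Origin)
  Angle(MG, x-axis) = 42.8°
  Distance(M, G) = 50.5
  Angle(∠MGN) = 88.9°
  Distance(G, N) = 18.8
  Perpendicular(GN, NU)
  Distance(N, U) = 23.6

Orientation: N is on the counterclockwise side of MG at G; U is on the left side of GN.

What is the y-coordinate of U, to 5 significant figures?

31.494

M is at the origin; MG runs at 42.8° with length 50.5, so G = 50.5·(cos 42.8°, sin 42.8°) = (37.053, 34.312). ∠MGN = 88.9°, so GN runs at 42.8° + (180° − 88.9°) = 133.90° from the x-axis; with |GN| = 18.8, N = G + 18.8·(cos 133.90°, sin 133.90°) = (24.017, 47.858). GN is perpendicular to NU; with |NU| = 23.6 on the left of GN, U = N + 23.6·(-0.72055, -0.69340) = (7.0124, 31.494). So U.y = 31.494.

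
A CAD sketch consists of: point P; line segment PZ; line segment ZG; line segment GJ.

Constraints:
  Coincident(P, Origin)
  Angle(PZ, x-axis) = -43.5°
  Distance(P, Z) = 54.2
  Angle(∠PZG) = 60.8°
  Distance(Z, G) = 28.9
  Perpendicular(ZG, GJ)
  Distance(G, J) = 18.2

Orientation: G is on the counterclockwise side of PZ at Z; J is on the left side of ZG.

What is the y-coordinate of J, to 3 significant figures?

-4.81

P is at the origin; PZ runs at -43.5° with length 54.2, so Z = 54.2·(cos -43.5°, sin -43.5°) = (39.3, -37.3). ∠PZG = 60.8°, so ZG runs at -43.5° + (180° − 60.8°) = 75.7° from the x-axis; with |ZG| = 28.9, G = Z + 28.9·(cos 75.7°, sin 75.7°) = (46.5, -9.30). The perpendicularity gives GJ at right angles to ZG; with |GJ| = 18.2 on the left of ZG, J = G + 18.2·(-0.969, 0.247) = (28.8, -4.81). So J.y = -4.81.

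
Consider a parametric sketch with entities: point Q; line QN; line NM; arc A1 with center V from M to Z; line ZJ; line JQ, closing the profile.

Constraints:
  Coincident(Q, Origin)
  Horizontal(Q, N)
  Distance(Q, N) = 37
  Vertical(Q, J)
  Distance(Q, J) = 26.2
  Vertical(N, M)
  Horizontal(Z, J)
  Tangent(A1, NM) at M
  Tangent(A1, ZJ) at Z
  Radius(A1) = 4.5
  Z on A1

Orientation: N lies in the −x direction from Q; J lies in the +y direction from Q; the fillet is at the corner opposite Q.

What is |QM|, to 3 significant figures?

42.9

Q is at the origin; QN is horizontal with |QN| = 37.0 and N on the −x side, so N = (-37.0, 0.00). Q and J share the same x with |QJ| = 26.2 and J on the +y side, so J = (0.00, 26.2). The virtual corner opposite Q is at (-37.0, 26.2). Tangency of A1 to NM means the radius VM is perpendicular to NM and tangency of A1 to ZJ means the radius VZ is perpendicular to ZJ, with radius 4.5, so the center V sits 4.5 in from both sides at V = (-32.5, 21.7). That places the tangent points at M = (-37.0, 21.7) on NM and Z = (-32.5, 26.2) on ZJ. Then |QM| = |M − Q| = 42.9.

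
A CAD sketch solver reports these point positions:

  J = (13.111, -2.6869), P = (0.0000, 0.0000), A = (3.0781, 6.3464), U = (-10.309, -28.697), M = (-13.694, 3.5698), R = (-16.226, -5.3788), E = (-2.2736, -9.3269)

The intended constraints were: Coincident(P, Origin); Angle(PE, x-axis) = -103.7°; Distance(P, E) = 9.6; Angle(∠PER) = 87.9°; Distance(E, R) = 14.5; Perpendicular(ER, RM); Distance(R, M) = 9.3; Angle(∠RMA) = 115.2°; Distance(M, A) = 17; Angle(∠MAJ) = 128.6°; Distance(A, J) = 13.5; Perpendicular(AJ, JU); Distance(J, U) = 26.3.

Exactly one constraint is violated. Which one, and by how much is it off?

Distance(J, U) = 26.3 — off by 8.70.

P = (0.00, 0.00) ✓; PE at -103.7° ✓; |PE| = 9.600 ✓; ∠PER = 87.90° ✓; |ER| = 14.50 ✓; ∠(ER, RM) = 90.00° ✓; |RM| = 9.300 ✓; ∠RMA = 115.2° ✓; |MA| = 17.00 ✓; ∠MAJ = 128.6° ✓; |AJ| = 13.50 ✓; ∠(AJ, JU) = 90.00° ✓; |JU| = 35.00 ✗.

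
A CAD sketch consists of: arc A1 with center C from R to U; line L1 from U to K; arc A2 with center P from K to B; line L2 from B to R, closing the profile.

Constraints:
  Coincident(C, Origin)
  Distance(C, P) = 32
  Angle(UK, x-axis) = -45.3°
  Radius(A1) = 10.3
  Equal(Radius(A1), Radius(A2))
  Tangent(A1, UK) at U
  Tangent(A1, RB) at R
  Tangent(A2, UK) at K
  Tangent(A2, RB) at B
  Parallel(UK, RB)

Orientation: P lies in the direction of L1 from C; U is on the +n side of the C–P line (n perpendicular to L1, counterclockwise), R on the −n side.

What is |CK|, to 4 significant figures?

33.62

Tangency of A1 to both parallel lines with radius 10.3 puts U and R at C ± 10.3·n: U = (7.321, 7.245), R = (-7.321, -7.245). Equal radii place K and B the same way about P: K = P + 10.3·n = (29.83, -15.50), B = P − 10.3·n = (15.19, -29.99). Then |CK| = |K − C| = 33.62.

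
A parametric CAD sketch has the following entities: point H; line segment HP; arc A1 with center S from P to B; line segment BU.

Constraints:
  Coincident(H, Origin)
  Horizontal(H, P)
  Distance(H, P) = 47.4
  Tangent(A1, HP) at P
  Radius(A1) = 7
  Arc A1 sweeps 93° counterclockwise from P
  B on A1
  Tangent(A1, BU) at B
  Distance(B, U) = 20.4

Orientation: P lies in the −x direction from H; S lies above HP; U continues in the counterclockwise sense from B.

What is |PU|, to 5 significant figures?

28.364

H is at the origin; H and P share the same y with |HP| = 47.4 and P on the −x side, so P = (-47.400, 0.0000). Since A1 is tangent to HP there, SP ⟂ HP, so S = P + (0, 7) = (-47.400, 7.0000). On A1, P sits at bearing -90° from S; a 93° counterclockwise sweep puts B at bearing 3°, so B = S + 7.0·(cos 3°, sin 3°) = (-40.410, 7.3664). A1 meets BU tangentially, so SB is at right angles to BU, so BU runs along (−sin 3°, cos 3°); with |BU| = 20.4, U = (-41.477, 27.738). Then |PU| = |U − P| = 28.364.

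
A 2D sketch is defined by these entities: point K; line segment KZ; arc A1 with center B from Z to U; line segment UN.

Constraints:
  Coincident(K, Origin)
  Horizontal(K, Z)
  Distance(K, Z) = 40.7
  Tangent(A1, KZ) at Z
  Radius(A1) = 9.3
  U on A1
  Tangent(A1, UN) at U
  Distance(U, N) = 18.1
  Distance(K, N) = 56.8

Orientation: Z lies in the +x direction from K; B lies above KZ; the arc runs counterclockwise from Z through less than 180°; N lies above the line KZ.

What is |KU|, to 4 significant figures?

50.89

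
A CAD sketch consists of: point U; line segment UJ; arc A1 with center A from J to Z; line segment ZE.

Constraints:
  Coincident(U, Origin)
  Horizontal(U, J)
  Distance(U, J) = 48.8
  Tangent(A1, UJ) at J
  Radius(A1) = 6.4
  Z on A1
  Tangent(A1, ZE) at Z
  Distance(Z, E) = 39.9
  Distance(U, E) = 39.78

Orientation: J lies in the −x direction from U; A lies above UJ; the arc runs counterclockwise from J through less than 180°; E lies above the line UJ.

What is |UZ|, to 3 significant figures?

43.8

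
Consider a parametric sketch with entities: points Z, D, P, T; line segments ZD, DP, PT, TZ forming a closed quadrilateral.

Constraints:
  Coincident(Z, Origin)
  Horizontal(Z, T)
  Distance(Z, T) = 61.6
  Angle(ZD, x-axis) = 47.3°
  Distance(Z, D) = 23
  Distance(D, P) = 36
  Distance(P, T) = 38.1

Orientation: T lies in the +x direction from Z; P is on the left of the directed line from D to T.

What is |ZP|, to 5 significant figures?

58.383

Checks: |DP| = 36.00 ✓; |PT| = 38.10 ✓.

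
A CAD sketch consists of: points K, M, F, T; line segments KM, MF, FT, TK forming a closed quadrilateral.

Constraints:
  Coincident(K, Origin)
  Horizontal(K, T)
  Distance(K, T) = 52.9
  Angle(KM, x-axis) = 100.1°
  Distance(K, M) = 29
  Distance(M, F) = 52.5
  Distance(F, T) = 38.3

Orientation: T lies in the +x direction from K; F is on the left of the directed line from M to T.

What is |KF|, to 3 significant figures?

60.0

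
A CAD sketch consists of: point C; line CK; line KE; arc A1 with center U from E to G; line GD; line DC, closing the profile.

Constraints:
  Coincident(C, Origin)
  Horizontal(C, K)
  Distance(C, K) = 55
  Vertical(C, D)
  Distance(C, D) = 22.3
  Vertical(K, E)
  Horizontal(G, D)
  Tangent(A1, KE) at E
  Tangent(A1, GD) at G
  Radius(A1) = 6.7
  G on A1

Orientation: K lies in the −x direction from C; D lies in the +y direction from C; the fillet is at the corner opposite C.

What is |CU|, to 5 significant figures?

50.757

C is at the origin; C and K share the same y with |CK| = 55.0 and K on the −x side, so K = (-55.000, 0.0000). CD is vertical with |CD| = 22.3 and D on the +y side, so D = (0.0000, 22.300). The virtual corner opposite C is at (-55.000, 22.300). Since A1 is tangent to KE there, UE ⟂ KE and the tangent condition forces UG to be normal to GD, with radius 6.7, so the center U sits 6.7 in from both sides at U = (-48.300, 15.600). Then |CU| = |U − C| = 50.757.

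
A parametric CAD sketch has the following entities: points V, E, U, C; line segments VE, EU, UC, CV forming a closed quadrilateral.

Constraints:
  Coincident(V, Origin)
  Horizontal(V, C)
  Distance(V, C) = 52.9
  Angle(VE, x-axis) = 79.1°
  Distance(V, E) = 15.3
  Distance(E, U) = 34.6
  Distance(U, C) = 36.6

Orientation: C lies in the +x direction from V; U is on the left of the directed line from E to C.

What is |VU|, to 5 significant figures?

45.724

Checks: |EU| = 34.60 ✓; |UC| = 36.60 ✓.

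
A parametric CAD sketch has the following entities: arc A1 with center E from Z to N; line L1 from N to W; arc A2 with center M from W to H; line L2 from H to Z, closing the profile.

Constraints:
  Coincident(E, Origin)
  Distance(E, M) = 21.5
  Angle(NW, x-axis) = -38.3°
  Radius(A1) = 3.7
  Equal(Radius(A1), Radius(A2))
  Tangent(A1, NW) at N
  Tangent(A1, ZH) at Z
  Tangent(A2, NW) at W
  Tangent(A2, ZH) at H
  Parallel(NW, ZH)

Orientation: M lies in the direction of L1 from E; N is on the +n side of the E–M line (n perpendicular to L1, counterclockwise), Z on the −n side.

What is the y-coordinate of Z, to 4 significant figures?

-2.904

The slot axis is L1's direction at -38.3°, so u = (cos -38.3°, sin -38.3°) = (0.7848, -0.6198) and n = (−sin -38.3°, cos -38.3°) = (0.6198, 0.7848). E is at the origin and M lies 21.5 along u from E, so M = 21.5·u = (16.87, -13.33). Tangency of A1 to both parallel lines with radius 3.7 puts N and Z at E ± 3.7·n: N = (2.293, 2.904), Z = (-2.293, -2.904). So Z.y = -2.904.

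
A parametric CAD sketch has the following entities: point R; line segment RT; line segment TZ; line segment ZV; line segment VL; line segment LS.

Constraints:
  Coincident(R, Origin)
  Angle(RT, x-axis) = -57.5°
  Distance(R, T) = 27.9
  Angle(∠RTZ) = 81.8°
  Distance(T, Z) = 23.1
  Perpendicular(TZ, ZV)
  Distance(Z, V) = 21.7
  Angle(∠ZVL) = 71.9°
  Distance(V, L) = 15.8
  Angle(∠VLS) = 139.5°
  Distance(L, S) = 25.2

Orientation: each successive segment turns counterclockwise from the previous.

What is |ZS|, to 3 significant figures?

28.5

R is at the origin; RT runs at -57.5° with length 27.9, so T = (15.0, -23.5). ∠RTZ = 81.8° gives TZ at 40.7° from the x-axis; with |TZ| = 23.1, Z = (32.5, -8.47). TZ ⟂ ZV, so ZV runs at 131°; with |ZV| = 21.7, V = (18.4, 7.98). ∠ZVL = 71.9° gives VL at -121° from the x-axis; with |VL| = 15.8, L = (10.2, -5.53). ∠VLS = 139.5° gives LS at -80.7° from the x-axis; with |LS| = 25.2, S = (14.2, -30.4). Then |ZS| = |S − Z| = 28.5.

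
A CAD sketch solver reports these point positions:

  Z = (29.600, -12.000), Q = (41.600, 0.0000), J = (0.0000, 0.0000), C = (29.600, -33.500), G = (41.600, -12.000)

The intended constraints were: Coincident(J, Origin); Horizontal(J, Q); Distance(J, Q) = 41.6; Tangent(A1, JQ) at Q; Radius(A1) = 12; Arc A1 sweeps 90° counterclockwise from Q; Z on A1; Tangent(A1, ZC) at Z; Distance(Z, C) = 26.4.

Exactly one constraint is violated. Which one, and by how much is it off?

Distance(Z, C) = 26.4 — off by 4.90.

J = (0.00, 0.00) ✓; J.y = 0.00, Q.y = 0.00 ✓; |JQ| = 41.60 ✓; ∠(GQ, QJ) = 90.00° ✓; |GQ| = 12.00 ✓; bearing(G→Z) − bearing(G→Q) = 90.00° ✓; |GZ| = 12.00 ✓; ∠(GZ, ZC) = 90.00° ✓; |ZC| = 21.50 ✗.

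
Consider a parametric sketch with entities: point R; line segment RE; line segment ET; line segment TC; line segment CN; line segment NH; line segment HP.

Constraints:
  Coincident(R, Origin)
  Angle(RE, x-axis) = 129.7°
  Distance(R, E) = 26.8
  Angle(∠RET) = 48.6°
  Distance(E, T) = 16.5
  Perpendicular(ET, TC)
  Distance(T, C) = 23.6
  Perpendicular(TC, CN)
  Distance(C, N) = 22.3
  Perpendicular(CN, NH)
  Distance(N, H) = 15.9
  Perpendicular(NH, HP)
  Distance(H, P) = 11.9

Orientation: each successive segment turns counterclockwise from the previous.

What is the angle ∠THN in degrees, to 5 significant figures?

109.05°

TC is perpendicular to CN, so CN runs at 81.100°; with |CN| = 22.3, N = (7.0942, 22.699). The perpendicularity gives NH at right angles to CN, so NH runs at 171.10°; with |NH| = 15.9, H = (-8.6144, 25.159). Then cos ∠THN = HT·HN / (|HT||HN|), giving 109.05°.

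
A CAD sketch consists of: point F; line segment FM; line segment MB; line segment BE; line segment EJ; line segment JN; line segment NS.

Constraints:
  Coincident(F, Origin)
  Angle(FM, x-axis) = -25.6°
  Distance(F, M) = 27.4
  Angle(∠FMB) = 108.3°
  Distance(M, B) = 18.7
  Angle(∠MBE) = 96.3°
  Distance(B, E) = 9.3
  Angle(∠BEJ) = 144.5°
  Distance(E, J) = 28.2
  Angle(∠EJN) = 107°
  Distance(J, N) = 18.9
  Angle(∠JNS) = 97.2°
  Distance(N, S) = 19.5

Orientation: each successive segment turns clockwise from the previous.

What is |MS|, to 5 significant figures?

15.029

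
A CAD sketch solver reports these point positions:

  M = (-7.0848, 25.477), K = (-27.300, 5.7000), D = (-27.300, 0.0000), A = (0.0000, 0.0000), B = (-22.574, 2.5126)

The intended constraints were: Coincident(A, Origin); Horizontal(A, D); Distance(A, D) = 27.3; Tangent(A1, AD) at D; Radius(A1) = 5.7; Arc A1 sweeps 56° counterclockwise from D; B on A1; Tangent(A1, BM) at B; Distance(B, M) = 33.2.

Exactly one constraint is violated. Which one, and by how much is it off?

Distance(B, M) = 33.2 — off by 5.50.

A = (0.00, 0.00) ✓; A.y = 0.00, D.y = 0.00 ✓; |AD| = 27.30 ✓; ∠(KD, DA) = 90.00° ✓; |KD| = 5.700 ✓; bearing(K→B) − bearing(K→D) = 56.00° ✓; |KB| = 5.700 ✓; ∠(KB, BM) = 90.00° ✓; |BM| = 27.70 ✗.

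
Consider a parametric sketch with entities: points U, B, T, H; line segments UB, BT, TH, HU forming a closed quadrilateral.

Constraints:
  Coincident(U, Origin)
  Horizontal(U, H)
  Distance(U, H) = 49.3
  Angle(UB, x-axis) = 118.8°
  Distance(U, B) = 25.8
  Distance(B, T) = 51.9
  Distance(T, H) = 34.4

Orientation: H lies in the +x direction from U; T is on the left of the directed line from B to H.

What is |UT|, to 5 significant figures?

50.476

Checks: |BT| = 51.90 ✓; |TH| = 34.40 ✓.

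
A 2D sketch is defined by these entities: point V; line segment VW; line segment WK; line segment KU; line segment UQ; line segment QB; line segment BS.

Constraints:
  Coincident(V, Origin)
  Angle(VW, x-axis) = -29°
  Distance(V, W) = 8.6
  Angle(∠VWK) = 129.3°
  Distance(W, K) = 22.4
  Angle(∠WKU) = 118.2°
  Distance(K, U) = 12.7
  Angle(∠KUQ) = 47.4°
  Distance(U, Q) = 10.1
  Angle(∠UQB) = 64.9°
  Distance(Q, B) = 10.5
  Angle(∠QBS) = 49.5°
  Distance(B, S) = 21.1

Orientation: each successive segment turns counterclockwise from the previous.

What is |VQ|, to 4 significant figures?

24.15

∠WKU = 118.2° gives KU at 83.50° from the x-axis; with |KU| = 12.7, U = (29.77, 16.73). ∠KUQ = 47.4° gives UQ at -143.9° from the x-axis; with |UQ| = 10.1, Q = (21.61, 10.78). Then |VQ| = |Q − V| = 24.15.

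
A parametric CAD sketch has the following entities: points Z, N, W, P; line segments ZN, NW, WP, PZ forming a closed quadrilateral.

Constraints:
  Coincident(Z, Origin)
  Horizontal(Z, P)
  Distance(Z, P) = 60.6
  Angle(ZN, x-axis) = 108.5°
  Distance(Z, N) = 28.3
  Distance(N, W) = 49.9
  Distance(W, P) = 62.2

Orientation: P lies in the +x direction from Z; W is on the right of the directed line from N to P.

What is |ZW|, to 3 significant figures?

21.9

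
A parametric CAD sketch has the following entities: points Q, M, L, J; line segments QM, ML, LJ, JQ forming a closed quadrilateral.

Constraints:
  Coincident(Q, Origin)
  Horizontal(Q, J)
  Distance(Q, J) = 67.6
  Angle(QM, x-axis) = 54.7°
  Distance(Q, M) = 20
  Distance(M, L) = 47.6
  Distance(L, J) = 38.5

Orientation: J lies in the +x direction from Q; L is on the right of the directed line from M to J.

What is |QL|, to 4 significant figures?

44.19

Q is at the origin; Q and J share the same y with |QJ| = 67.6 and J in +x, so J = (67.6, 0). QM runs at 54.7° with |QM| = 20.0, so M = (11.56, 16.32). L is determined by |ML| = 47.6 and |LJ| = 38.5 together: it lies at the intersection of circle(M, 47.6) and circle(J, 38.5). With |MJ| = 58.37, the foot of the radical line on MJ is 35.90 from M and the perpendicular offset is √(47.6² − 35.90²) = 31.26. Taking the right-of-MJ solution: L = (37.28, -23.73).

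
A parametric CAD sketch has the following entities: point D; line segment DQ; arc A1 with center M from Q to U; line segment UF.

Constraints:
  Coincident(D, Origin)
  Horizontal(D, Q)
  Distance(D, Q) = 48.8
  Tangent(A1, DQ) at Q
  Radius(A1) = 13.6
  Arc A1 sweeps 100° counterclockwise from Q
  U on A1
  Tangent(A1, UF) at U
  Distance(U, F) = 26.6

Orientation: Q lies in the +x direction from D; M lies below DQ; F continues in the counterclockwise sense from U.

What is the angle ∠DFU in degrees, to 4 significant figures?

33.51°

D is at the origin; D and Q share the same y with |DQ| = 48.8 and Q on the +x side, so Q = (48.80, 0.000). A1 meets DQ tangentially, so MQ is at right angles to DQ, so M = Q + (0, -13.6) = (48.80, -13.60). On A1, Q sits at bearing 90° from M; a 100° counterclockwise sweep puts U at bearing 190°, so U = M + 13.6·(cos 190°, sin 190°) = (35.41, -15.96). Since A1 is tangent to UF there, MU ⟂ UF, so UF runs along (−sin 190°, cos 190°); with |UF| = 26.6, F = (40.03, -42.16). Then cos ∠DFU = FD·FU / (|FD||FU|), giving 33.51°.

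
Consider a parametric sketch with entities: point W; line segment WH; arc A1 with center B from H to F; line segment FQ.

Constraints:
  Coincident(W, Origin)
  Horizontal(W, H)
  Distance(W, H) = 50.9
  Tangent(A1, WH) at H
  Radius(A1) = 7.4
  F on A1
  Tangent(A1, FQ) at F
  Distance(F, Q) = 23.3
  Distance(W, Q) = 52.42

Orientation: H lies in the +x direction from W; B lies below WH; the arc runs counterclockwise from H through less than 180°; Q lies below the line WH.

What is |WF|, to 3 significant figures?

44.1

Checks: |BF| = 7.400 ✓; ∠(BF, FQ) = 90.00° ✓; |FQ| = 23.30 ✓; |WQ| = 52.42 ✓.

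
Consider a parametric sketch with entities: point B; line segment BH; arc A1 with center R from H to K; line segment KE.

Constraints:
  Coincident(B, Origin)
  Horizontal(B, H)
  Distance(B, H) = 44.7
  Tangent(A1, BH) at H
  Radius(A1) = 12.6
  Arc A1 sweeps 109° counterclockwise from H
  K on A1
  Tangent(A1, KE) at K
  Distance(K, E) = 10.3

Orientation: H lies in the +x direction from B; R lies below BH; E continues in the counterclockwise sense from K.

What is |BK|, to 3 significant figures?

36.8

A1 meets BH tangentially, so RH is at right angles to BH, so R = H + (0, -12.6) = (44.7, -12.6). On A1, H sits at bearing 90° from R; a 109° counterclockwise sweep puts K at bearing 199°, so K = R + 12.6·(cos 199°, sin 199°) = (32.8, -16.7). Then |BK| = |K − B| = 36.8.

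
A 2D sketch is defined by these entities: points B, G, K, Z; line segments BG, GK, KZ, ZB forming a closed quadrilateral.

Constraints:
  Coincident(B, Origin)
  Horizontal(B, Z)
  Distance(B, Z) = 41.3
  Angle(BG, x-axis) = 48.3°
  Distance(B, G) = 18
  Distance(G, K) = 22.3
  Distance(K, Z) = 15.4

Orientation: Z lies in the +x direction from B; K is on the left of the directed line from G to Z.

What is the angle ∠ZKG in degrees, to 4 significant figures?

116.5°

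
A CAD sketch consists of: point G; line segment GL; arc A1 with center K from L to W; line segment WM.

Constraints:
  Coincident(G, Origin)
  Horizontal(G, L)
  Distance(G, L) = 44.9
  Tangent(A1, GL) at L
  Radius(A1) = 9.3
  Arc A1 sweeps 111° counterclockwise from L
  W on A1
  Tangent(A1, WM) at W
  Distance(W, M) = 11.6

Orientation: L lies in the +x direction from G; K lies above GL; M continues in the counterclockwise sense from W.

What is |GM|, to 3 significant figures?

54.7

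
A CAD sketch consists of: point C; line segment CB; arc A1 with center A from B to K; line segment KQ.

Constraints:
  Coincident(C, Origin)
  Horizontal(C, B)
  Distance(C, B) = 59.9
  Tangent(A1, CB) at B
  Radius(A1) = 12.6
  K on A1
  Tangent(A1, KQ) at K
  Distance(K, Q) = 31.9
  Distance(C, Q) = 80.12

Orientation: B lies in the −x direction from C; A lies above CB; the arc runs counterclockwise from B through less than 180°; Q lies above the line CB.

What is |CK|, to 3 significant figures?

52.6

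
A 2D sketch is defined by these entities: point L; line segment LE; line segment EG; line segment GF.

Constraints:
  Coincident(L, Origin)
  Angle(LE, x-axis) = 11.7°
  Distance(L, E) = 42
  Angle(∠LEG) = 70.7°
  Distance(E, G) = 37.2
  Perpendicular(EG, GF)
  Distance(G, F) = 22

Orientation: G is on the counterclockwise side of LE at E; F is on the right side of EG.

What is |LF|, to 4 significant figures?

65.90

L is at the origin; LE runs at 11.7° with length 42.0, so E = 42.0·(cos 11.7°, sin 11.7°) = (41.13, 8.517). ∠LEG = 70.7°, so EG runs at 11.7° + (180° − 70.7°) = 121.0° from the x-axis; with |EG| = 37.2, G = E + 37.2·(cos 121.0°, sin 121.0°) = (21.97, 40.40). The perpendicularity gives GF at right angles to EG; with |GF| = 22.0 on the right of EG, F = G + 22.0·(0.8572, 0.5150) = (40.83, 51.73). Then |LF| = |F − L| = 65.90.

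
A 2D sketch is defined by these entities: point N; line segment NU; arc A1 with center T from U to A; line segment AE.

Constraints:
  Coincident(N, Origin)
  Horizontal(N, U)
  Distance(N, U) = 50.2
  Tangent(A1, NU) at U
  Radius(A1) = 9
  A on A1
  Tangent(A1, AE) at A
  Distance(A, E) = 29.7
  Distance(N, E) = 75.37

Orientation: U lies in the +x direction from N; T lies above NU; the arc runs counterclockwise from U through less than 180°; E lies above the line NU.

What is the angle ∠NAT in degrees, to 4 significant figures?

21.41°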